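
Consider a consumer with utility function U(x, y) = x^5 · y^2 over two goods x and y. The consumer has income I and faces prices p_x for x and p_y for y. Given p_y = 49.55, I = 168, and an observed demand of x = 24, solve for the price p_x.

p_x = 5

Tangency: MRS = (5/2)·y/x = p_x/p_y.
Rearranging, p_y·y = (2/5)·p_x·x. Substituting into the budget gives p_x·x·(1 + (2/5)) = I.
Demand: x*(p_x,p_y,I) = 5/7·I/p_x and y* = 2/7·I/p_y.
Set x* = 24 in the demand function and solve for p_x: p_x = 5.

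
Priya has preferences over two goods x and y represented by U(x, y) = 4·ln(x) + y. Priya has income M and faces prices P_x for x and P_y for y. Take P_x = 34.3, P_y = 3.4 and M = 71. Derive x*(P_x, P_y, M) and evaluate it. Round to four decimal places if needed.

x* = 0.3965

MU_x = 4/x, MU_y = 1. Tangency: 4/x = P_x/P_y.
So x*(P_x,P_y) = 4·P_y/P_x, independent of income; and y* = (M − 4·P_y)/P_y.
At the given prices: x* = 4·3.4/34.3 = 0.3965.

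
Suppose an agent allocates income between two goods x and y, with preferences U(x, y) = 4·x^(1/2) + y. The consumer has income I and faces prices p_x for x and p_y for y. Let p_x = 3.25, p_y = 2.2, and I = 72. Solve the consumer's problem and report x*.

Set MRS = p_x/p_y: 2·x^(−1/2) = p_x/p_y.
Thus x* = (2·p_y/p_x)² — independent of I — with the rest of income spent on y.
Plugging in: x* = (2·2.2/3.25)² = 1.8329.

x* = 1.8329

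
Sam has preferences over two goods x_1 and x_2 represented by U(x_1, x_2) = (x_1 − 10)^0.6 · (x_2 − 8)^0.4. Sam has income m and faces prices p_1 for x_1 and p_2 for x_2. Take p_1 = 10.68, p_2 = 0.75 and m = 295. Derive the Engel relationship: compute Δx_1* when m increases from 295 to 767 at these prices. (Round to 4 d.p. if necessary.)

Discretionary income = 295 − 10·10.68 − 8·0.75 = 182.2; x_1* = 10 + 0.6·182.2/10.68 = 20.236.
At m' = 767: x_1* = 46.7528. Change: 46.7528 − 20.236 = 26.5169.

Δx_1* = 26.5169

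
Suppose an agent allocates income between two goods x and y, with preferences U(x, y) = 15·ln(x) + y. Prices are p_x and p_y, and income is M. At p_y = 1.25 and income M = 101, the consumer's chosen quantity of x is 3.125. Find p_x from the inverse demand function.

Set MRS = p_x/p_y: (15/x)/1 = p_x/p_y.
So x*(p_x,p_y) = 15·p_y/p_x, independent of income; and y* = (M − 15·p_y)/p_y.
Set x* = 3.125 in the demand function and solve for p_x: p_x = 6.

p_x = 6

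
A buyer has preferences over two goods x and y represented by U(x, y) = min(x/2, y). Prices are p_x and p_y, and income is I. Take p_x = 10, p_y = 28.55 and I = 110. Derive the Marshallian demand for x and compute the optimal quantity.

x* = 4.5314

Leontief preferences: the optimum is at the kink where x/2 = y/1, i.e. y = (1/2)·x.
Budget: p_x·x + p_y·(1/2)·x = I, so (2·p_x + p_y)·x = 2·I.
Demand: x*(p_x,p_y,I) = 2·I/(2·p_x + p_y), y* = I/(2·p_x + p_y).
Here 2·10 + 28.55 = 48.55, giving x* = 4.5314.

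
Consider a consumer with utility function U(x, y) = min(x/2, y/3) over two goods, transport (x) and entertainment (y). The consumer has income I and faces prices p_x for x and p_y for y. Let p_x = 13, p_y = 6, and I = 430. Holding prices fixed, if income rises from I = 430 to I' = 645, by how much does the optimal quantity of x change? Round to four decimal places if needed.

With perfect complements, no substitution: consume in ratio x:y = 2:3.
Budget: p_x·x + p_y·(3/2)·x = I, so (2·p_x + 3·p_y)·x = 2·I.
Demand: x*(p_x,p_y,I) = 2·I/(2·p_x + 3·p_y), y* = 3·I/(2·p_x + 3·p_y).
Here 2·13 + 3·6 = 44, giving x* = 19.5455.
At I' = 645: x* = 29.3182. Change: 29.3182 − 19.5455 = 9.7727.

Δx* = 9.7727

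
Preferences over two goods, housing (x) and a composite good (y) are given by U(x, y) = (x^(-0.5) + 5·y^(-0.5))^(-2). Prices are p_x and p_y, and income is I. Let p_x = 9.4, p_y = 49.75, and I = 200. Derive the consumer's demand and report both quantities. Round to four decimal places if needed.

From the CES first-order condition, (1/5)·(y/x)^(1.5) = p_x/p_y.
Solve for the ratio: y/x = [5·p_x/p_y]^(2/3).
With the ratio pinned down, the budget gives x* = I/(p_x + p_y·(y/x)) and y* = (y/x)·x*.
Numerically y/x = 0.962801, so x* = 200/(9.4 + 49.75·0.962801) = 3.4904 and y* = 0.962801·3.4904 = 3.3606.

x* = 3.4904, y* = 3.3606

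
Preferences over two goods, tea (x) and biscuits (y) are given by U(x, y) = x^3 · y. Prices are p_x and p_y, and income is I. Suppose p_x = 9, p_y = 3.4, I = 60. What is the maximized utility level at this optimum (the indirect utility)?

Demand: x*(p_x,p_y,I) = 0.75·I/p_x and y* = 0.25·I/p_y.
At p_x=9, p_y=3.4, I=60: x* = 0.75·60/9 = 5, y* = 4.4118.
Utility at the optimum: U(5, 4.4118) = 551.4706.

V = 551.4706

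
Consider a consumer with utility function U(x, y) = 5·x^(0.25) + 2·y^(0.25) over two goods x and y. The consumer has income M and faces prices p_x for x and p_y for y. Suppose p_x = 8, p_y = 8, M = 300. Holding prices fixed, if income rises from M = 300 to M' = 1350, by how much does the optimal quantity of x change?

Δx* = 101.3731

From the CES first-order condition, (5/2)·(y/x)^(0.75) = p_x/p_y.
Solve for the ratio: y/x = [(2/5)·p_x/p_y]^(4/3).
With the ratio pinned down, the budget gives x* = M/(p_x + p_y·(y/x)) and y* = (y/x)·x*.
Numerically y/x = 0.294723, so x* = 300/(8 + 8·0.294723) = 28.9637.
At M' = 1350: x* = 130.3368. Change: 130.3368 − 28.9637 = 101.3731.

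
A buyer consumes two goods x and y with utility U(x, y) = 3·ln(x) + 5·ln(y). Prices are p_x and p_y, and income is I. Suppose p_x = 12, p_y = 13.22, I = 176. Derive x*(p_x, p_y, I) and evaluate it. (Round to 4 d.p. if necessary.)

x* = 5.5

MU_x/MU_y = (3·y)/(5·x); tangency sets this equal to p_x/p_y.
Rearranging, p_y·y = (5/3)·p_x·x. Substituting into the budget gives p_x·x·(1 + (5/3)) = I.
Demand: x*(p_x,p_y,I) = 0.375·I/p_x and y* = 0.625·I/p_y.
At p_x=12, p_y=13.22, I=176: x* = 0.375·176/12 = 5.5.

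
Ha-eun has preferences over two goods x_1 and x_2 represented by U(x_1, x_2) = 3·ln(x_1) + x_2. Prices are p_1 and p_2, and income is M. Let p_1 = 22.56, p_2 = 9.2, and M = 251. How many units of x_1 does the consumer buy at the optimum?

MU_x_1 = 3/x_1, MU_x_2 = 1. Tangency: 3/x_1 = p_1/p_2.
So x_1*(p_1,p_2) = 3·p_2/p_1, independent of income; and x_2* = (M − 3·p_2)/p_2.
At the given prices: x_1* = 3·9.2/22.56 = 1.2234.

x_1* = 1.2234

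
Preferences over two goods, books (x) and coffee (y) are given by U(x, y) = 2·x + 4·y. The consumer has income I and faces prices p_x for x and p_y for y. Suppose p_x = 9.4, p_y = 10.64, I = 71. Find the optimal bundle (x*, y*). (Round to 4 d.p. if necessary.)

Linear utility — the consumer picks whichever good has higher MU/price: 2/9.4 = 0.2128 vs 4/10.64 = 0.3759.
y gives more utility per dollar, so spend all income on y: y* = I/p_y, x* = 0.
Numerically: x* = 0, y* = 6.6729.

x* = 0, y* = 6.6729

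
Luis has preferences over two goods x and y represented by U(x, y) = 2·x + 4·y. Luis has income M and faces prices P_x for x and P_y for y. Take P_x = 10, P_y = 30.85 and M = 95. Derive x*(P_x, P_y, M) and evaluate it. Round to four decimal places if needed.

x* = 9.5

Linear utility — the consumer picks whichever good has higher MU/price: 2/10 = 0.2 vs 4/30.85 = 0.1297.
x gives more utility per dollar, so spend all income on x: x* = M/P_x, y* = 0.
Numerically: x* = 9.5, y* = 0.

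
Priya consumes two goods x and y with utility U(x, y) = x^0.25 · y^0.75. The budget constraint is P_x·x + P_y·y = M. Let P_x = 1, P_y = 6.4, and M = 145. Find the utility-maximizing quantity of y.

Tangency: MRS = (1/3)·y/x = P_x/P_y.
So 0.25·P_y·y = 0.75·P_x·x; combined with the budget, a share 0.25 of income goes to x.
Demand: x*(P_x,P_y,M) = 0.25·M/P_x and y* = 0.75·M/P_y.
At P_x=1, P_y=6.4, M=145: y* = 0.75·145/6.4 = 16.9922.

y* = 16.9922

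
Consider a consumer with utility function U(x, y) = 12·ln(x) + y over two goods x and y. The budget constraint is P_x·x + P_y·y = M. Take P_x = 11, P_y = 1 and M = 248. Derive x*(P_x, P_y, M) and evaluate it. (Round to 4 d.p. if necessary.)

At the given prices: x* = 12·1/11 = 1.0909.

x* = 1.0909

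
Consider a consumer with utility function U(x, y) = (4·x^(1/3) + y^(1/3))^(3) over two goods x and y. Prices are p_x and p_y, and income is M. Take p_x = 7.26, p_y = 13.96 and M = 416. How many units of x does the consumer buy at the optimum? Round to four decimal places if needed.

MU_x ∝ 4·x^(-2/3), MU_y ∝ y^(-2/3), so MRS = 4·(y/x)^(2/3) = p_x/p_y.
Hence y/x = ((1/4)·p_x/p_y)^(1/(2/3)), i.e. raised to the 1.5 power.
Substitute y = (y/x)·x into the budget: x* = M/(p_x + p_y·(y/x)).
Numerically y/x = 0.04688, so x* = 416/(7.26 + 13.96·0.04688) = 52.5621.

x* = 52.5621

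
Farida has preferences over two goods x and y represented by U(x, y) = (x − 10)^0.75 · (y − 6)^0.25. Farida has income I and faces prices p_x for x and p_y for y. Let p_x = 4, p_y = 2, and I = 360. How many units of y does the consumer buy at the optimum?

This is Cobb-Douglas in (x−10, y−6): tangency gives 0.75·p_y·(y−6) = 0.25·p_x·(x−10).
Substituting into the budget: x* = 10 + 0.75·(I − 10·p_x − 6·p_y)/p_x, and y* = 6 + 0.25·(…)/p_y.
Discretionary income = 360 − 10·4 − 6·2 = 308; y* = 6 + 0.25·308/2 = 44.5.

y* = 44.5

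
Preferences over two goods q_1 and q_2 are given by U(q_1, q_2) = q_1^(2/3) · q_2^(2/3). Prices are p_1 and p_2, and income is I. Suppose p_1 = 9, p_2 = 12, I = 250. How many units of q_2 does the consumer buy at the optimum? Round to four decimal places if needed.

q_2* = 10.4167

MU_q_1/MU_q_2 = (2/3·q_2)/(2/3·q_1); tangency sets this equal to p_1/p_2.
So 2/3·p_2·q_2 = 2/3·p_1·q_1; combined with the budget, a share 0.5 of income goes to q_1.
Demand: q_1*(p_1,p_2,I) = 0.5·I/p_1 and q_2* = 0.5·I/p_2.
At p_1=9, p_2=12, I=250: q_2* = 0.5·250/12 = 10.4167.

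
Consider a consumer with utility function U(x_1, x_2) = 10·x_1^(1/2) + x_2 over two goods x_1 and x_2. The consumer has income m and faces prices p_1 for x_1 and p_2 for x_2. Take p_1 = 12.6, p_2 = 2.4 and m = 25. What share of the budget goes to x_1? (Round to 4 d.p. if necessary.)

Thus x_1* = (5·p_2/p_1)² — independent of m — with the rest of income spent on x_2.
Plugging in: x_1* = (5·2.4/12.6)² = 0.907, x_2* = 5.6548.
Expenditure on x_1: 12.6·0.907 = 11.4286; share = 0.4571.

share on x_1 = 0.4571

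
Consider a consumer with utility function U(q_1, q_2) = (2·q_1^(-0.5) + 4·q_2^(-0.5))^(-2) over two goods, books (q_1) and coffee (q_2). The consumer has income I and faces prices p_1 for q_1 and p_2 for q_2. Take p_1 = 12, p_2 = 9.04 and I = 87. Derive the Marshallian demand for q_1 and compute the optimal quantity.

With the ratio pinned down, the budget gives q_1* = I/(p_1 + p_2·(q_2/q_1)) and q_2* = (q_2/q_1)·q_1*.
Numerically q_2/q_1 = 1.917323, so q_1* = 87/(12 + 9.04·1.917323) = 2.966.

q_1* = 2.966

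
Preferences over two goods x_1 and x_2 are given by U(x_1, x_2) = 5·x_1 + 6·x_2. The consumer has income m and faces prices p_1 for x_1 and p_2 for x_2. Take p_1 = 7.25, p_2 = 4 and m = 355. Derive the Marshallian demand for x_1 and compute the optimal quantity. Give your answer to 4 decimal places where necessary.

x_1* = 0

x_2 gives more utility per dollar, so spend all income on x_2: x_2* = m/p_2, x_1* = 0.
Numerically: x_1* = 0, x_2* = 88.75.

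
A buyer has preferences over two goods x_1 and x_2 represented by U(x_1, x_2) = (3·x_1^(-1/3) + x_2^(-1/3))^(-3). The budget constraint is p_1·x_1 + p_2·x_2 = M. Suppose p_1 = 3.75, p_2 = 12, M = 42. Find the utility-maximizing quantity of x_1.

x_1* = 7.0585

MRS = MU_x_1/MU_x_2 = 3·(x_2/x_1)^(4/3). Set equal to p_1/p_2.
Hence x_2/x_1 = ((1/3)·p_1/p_2)^(1/(4/3)), i.e. raised to the 0.75 power.
With the ratio pinned down, the budget gives x_1* = M/(p_1 + p_2·(x_2/x_1)) and x_2* = (x_2/x_1)·x_1*.
Numerically x_2/x_1 = 0.183357, so x_1* = 42/(3.75 + 12·0.183357) = 7.0585.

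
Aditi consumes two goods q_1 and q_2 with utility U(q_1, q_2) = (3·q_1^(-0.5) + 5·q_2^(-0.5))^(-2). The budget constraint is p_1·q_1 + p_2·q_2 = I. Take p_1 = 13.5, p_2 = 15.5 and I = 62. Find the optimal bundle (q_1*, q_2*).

q_1* = 1.8579, q_2* = 2.3819

MRS = MU_q_1/MU_q_2 = (3/5)·(q_2/q_1)^(1.5). Set equal to p_1/p_2.
Hence q_2/q_1 = ((5/3)·p_1/p_2)^(1/(1.5)), i.e. raised to the 2/3 power.
With the ratio pinned down, the budget gives q_1* = I/(p_1 + p_2·(q_2/q_1)) and q_2* = (q_2/q_1)·q_1*.
Numerically q_2/q_1 = 1.282037, so q_1* = 62/(13.5 + 15.5·1.282037) = 1.8579 and q_2* = 1.282037·1.8579 = 2.3819.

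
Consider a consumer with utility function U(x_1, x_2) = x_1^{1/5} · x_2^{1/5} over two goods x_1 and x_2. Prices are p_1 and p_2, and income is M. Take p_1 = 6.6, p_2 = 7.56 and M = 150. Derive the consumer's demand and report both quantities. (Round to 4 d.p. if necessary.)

Demand: x_1*(p_1,p_2,M) = 0.5·M/p_1 and x_2* = 0.5·M/p_2.
At p_1=6.6, p_2=7.56, M=150: x_1* = 0.5·150/6.6 = 11.3636, x_2* = 9.9206.

x_1* = 11.3636, x_2* = 9.9206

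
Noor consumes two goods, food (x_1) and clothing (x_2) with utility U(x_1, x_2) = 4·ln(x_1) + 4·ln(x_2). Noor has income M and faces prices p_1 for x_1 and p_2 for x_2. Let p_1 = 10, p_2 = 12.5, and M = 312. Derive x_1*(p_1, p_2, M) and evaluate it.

x_1* = 15.6

The MRS is x_2/x_1. Set MRS = p_1/p_2.
So 4·p_2·x_2 = 4·p_1·x_1; combined with the budget, a share 0.5 of income goes to x_1.
Demand: x_1*(p_1,p_2,M) = 0.5·M/p_1 and x_2* = 0.5·M/p_2.
At p_1=10, p_2=12.5, M=312: x_1* = 0.5·312/10 = 15.6.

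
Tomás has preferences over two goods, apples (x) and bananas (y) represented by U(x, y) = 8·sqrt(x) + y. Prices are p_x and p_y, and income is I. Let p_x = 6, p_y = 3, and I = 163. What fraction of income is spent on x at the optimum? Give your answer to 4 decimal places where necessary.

share on x = 0.1472

Solve: √x = 4·p_y/p_x, so x*(p_x,p_y) = (4·p_y/p_x)², and y* = (I − p_x·x*)/p_y.
Plugging in: x* = (4·3/6)² = 4, y* = 46.3333.
Expenditure on x: 6·4 = 24; share = 0.1472.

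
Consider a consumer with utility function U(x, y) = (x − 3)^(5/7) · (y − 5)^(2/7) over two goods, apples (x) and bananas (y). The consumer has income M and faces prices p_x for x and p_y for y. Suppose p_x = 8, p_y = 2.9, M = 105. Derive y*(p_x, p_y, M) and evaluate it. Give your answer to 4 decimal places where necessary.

y* = 11.5517

MRS = (5/2)·(y−5)/(x−3). Tangency with p_x/p_y gives y−5 = (2/5)·(p_x/p_y)·(x−3).
Substituting into the budget: x* = 3 + 5/7·(M − 3·p_x − 5·p_y)/p_x, and y* = 5 + 2/7·(…)/p_y.
Discretionary income = 105 − 3·8 − 5·2.9 = 66.5; y* = 5 + 2/7·66.5/2.9 = 11.5517.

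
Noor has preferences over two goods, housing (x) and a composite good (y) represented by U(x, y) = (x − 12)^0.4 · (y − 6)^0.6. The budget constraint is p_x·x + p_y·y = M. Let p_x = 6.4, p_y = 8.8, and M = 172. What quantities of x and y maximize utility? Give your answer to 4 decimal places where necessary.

x* = 14.65, y* = 8.8909

Let x' = x−12, y' = y−6. MRS = (2/3)·y'/x' = p_x/p_y.
After buying the subsistence bundle (12, 6), a share 0.4 of the remaining income goes to x: x* = 12 + 0.4·(M − 12p_x − 6p_y)/p_x.
Discretionary income = 172 − 12·6.4 − 6·8.8 = 42.4; x* = 12 + 0.4·42.4/6.4 = 14.65; y* = 6 + 0.6·42.4/8.8 = 8.8909.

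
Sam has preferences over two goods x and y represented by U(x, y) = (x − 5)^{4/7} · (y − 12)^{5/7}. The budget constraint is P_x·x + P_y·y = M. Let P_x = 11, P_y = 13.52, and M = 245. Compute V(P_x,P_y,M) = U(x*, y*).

V = 1.1731

MRS = (4/5)·(y−12)/(x−5). Tangency with P_x/P_y gives y−12 = (5/4)·(P_x/P_y)·(x−5).
After buying the subsistence bundle (5, 12), a share 4/9 of the remaining income goes to x: x* = 5 + 4/9·(M − 5P_x − 12P_y)/P_x.
Discretionary income = 245 − 5·11 − 12·13.52 = 27.76; x* = 5 + 4/9·27.76/11 = 6.1216; y* = 12 + 5/9·27.76/13.52 = 13.1407.
Utility at the optimum: U(6.1216, 13.1407) = 1.1731.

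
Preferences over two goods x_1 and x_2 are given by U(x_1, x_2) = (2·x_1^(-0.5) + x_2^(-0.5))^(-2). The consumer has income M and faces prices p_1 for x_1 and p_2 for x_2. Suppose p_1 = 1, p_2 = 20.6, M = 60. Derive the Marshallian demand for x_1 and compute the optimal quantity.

x_1* = 22.0029

MRS = MU_x_1/MU_x_2 = 2·(x_2/x_1)^(1.5). Set equal to p_1/p_2.
Hence x_2/x_1 = ((1/2)·p_1/p_2)^(1/(1.5)), i.e. raised to the 2/3 power.
With the ratio pinned down, the budget gives x_1* = M/(p_1 + p_2·(x_2/x_1)) and x_2* = (x_2/x_1)·x_1*.
Numerically x_2/x_1 = 0.08383, so x_1* = 60/(1 + 20.6·0.08383) = 22.0029.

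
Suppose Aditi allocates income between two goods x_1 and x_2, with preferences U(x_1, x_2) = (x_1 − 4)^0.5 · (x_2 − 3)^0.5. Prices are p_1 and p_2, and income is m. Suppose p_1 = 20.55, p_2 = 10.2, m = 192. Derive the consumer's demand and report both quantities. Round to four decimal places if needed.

After buying the subsistence bundle (4, 3), a share 0.5 of the remaining income goes to x_1: x_1* = 4 + 0.5·(m − 4p_1 − 3p_2)/p_1.
Discretionary income = 192 − 4·20.55 − 3·10.2 = 79.2; x_1* = 4 + 0.5·79.2/20.55 = 5.927; x_2* = 3 + 0.5·79.2/10.2 = 6.8824.

x_1* = 5.927, x_2* = 6.8824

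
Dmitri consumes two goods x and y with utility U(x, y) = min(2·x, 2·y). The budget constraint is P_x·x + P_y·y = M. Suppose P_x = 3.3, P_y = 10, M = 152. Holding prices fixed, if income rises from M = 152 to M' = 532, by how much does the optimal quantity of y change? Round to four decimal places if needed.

Δy* = 28.5714

With perfect complements, no substitution: consume in ratio x:y = 2:2.
Budget: P_x·x + P_y·x = M, so (2·P_x + 2·P_y)·x = 2·M.
Demand: x*(P_x,P_y,M) = 2·M/(2·P_x + 2·P_y), y* = 2·M/(2·P_x + 2·P_y).
Here 2·3.3 + 2·10 = 26.6, giving y* = 11.4286.
At M' = 532: y* = 40. Change: 40 − 11.4286 = 28.5714.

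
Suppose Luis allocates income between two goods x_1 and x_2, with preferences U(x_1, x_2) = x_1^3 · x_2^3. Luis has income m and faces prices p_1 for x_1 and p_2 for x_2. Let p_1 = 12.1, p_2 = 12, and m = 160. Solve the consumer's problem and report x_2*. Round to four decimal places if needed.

x_2* = 6.6667

Demand: x_1*(p_1,p_2,m) = 0.5·m/p_1 and x_2* = 0.5·m/p_2.
At p_1=12.1, p_2=12, m=160: x_2* = 0.5·160/12 = 6.6667.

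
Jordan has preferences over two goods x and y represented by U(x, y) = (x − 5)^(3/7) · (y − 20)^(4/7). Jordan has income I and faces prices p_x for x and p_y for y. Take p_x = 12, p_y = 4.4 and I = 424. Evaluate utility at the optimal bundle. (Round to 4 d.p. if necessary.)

Let x' = x−5, y' = y−20. MRS = (3/4)·y'/x' = p_x/p_y.
Substituting into the budget: x* = 5 + 3/7·(I − 5·p_x − 20·p_y)/p_x, and y* = 20 + 4/7·(…)/p_y.
Discretionary income = 424 − 5·12 − 20·4.4 = 276; x* = 5 + 3/7·276/12 = 14.8571; y* = 20 + 4/7·276/4.4 = 55.8442.
Utility at the optimum: U(14.8571, 55.8442) = 20.6126.

V = 20.6126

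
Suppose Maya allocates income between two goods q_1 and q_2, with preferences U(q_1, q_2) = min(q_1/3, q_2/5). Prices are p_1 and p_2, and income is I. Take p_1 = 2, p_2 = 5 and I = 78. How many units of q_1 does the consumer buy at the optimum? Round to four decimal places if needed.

With perfect complements, no substitution: consume in ratio q_1:q_2 = 3:5.
Budget: p_1·q_1 + p_2·(5/3)·q_1 = I, so (3·p_1 + 5·p_2)·q_1 = 3·I.
Demand: q_1*(p_1,p_2,I) = 3·I/(3·p_1 + 5·p_2), q_2* = 5·I/(3·p_1 + 5·p_2).
Here 3·2 + 5·5 = 31, giving q_1* = 7.5484.

q_1* = 7.5484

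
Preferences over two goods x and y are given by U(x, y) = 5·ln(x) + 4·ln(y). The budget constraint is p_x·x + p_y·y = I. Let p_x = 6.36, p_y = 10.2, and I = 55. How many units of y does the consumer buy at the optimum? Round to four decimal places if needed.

The MRS is (5/4)·y/x. Set MRS = p_x/p_y.
Rearranging, p_y·y = (4/5)·p_x·x. Substituting into the budget gives p_x·x·(1 + (4/5)) = I.
Demand: x*(p_x,p_y,I) = 5/9·I/p_x and y* = 4/9·I/p_y.
At p_x=6.36, p_y=10.2, I=55: y* = 4/9·55/10.2 = 2.3965.

y* = 2.3965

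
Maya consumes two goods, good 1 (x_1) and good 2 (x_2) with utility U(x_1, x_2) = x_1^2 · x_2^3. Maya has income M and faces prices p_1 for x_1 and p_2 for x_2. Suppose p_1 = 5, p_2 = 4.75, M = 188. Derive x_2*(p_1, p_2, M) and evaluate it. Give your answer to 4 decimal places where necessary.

MU_x_1/MU_x_2 = (2·x_2)/(3·x_1); tangency sets this equal to p_1/p_2.
Rearranging, p_2·x_2 = (3/2)·p_1·x_1. Substituting into the budget gives p_1·x_1·(1 + (3/2)) = M.
Demand: x_1*(p_1,p_2,M) = 0.4·M/p_1 and x_2* = 0.6·M/p_2.
At p_1=5, p_2=4.75, M=188: x_2* = 0.6·188/4.75 = 23.7474.

x_2* = 23.7474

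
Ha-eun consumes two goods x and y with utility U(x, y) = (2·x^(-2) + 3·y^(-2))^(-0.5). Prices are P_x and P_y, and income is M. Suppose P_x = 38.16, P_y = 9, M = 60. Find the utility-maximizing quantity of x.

x* = 1.0942

From the CES first-order condition, (2/3)·(y/x)^(3) = P_x/P_y.
Solve for the ratio: y/x = [(3/2)·P_x/P_y]^(1/3).
With the ratio pinned down, the budget gives x* = M/(P_x + P_y·(y/x)) and y* = (y/x)·x*.
Numerically y/x = 1.852759, so x* = 60/(38.16 + 9·1.852759) = 1.0942.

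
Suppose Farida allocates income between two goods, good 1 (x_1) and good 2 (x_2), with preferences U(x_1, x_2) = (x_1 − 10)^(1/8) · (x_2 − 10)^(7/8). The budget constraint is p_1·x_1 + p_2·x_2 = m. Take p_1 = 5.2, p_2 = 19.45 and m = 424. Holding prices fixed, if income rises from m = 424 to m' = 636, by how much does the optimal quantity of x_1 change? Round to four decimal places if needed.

Substituting into the budget: x_1* = 10 + 0.125·(m − 10·p_1 − 10·p_2)/p_1, and x_2* = 10 + 0.875·(…)/p_2.
Discretionary income = 424 − 10·5.2 − 10·19.45 = 177.5; x_1* = 10 + 0.125·177.5/5.2 = 14.2668.
At m' = 636: x_1* = 19.363. Change: 19.363 − 14.2668 = 5.0962.

Δx_1* = 5.0962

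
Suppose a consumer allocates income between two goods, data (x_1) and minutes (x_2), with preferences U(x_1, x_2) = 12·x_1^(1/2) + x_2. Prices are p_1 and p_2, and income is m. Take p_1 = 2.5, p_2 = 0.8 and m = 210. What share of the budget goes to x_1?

share on x_1 = 0.0439

Set MRS = p_1/p_2: 6·x_1^(−1/2) = p_1/p_2.
Thus x_1* = (6·p_2/p_1)² — independent of m — with the rest of income spent on x_2.
Plugging in: x_1* = (6·0.8/2.5)² = 3.6864, x_2* = 250.98.
Expenditure on x_1: 2.5·3.6864 = 9.216; share = 0.0439.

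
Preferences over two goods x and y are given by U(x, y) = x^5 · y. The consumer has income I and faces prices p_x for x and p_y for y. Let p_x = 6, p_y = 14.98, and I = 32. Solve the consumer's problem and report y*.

At p_x=6, p_y=14.98, I=32: y* = 1/6·32/14.98 = 0.356.

y* = 0.356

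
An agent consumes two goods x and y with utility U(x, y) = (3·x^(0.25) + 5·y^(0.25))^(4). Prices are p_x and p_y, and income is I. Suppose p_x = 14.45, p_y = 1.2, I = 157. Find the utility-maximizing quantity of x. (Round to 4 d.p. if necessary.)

x* = 1.965

MU_x ∝ 3·x^(-0.75), MU_y ∝ 5·y^(-0.75), so MRS = (3/5)·(y/x)^(0.75) = p_x/p_y.
Solve for the ratio: y/x = [(5/3)·p_x/p_y]^(4/3).
Substitute y = (y/x)·x into the budget: x* = I/(p_x + p_y·(y/x)).
Numerically y/x = 54.539833, so x* = 157/(14.45 + 1.2·54.539833) = 1.965.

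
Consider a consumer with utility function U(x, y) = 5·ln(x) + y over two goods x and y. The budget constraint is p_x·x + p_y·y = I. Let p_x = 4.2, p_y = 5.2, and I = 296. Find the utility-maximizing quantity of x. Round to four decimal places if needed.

x* = 6.1905

Set MRS = p_x/p_y: (5/x)/1 = p_x/p_y.
So x*(p_x,p_y) = 5·p_y/p_x, independent of income; and y* = (I − 5·p_y)/p_y.
At the given prices: x* = 5·5.2/4.2 = 6.1905.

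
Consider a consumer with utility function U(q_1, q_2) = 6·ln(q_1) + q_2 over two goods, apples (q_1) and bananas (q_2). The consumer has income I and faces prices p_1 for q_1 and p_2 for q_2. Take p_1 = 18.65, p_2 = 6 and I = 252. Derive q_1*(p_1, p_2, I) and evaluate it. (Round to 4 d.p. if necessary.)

q_1* = 1.9303

Set MRS = p_1/p_2: (6/q_1)/1 = p_1/p_2.
So q_1*(p_1,p_2) = 6·p_2/p_1, independent of income; and q_2* = (I − 6·p_2)/p_2.
At the given prices: q_1* = 6·6/18.65 = 1.9303.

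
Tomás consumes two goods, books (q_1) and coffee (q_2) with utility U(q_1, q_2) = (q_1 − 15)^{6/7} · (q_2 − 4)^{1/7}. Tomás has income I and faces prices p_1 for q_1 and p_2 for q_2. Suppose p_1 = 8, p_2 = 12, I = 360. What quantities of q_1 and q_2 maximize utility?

q_1* = 35.5714, q_2* = 6.2857

This is Cobb-Douglas in (q_1−15, q_2−4): tangency gives 6/7·p_2·(q_2−4) = 1/7·p_1·(q_1−15).
After buying the subsistence bundle (15, 4), a share 6/7 of the remaining income goes to q_1: q_1* = 15 + 6/7·(I − 15p_1 − 4p_2)/p_1.
Discretionary income = 360 − 15·8 − 4·12 = 192; q_1* = 15 + 6/7·192/8 = 35.5714; q_2* = 4 + 1/7·192/12 = 6.2857.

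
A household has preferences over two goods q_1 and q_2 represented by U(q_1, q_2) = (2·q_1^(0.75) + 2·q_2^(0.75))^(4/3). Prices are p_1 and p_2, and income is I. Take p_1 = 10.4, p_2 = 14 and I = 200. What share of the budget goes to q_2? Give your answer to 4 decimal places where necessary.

share on q_2 = 0.2907

From the CES first-order condition, (q_2/q_1)^(0.25) = p_1/p_2.
Hence q_2/q_1 = (p_1/p_2)^(1/(0.25)), i.e. raised to the 4 power.
Substitute q_2 = (q_2/q_1)·q_1 into the budget: q_1* = I/(p_1 + p_2·(q_2/q_1)).
Numerically q_2/q_1 = 0.304524, so q_1* = 200/(10.4 + 14·0.304524) = 13.6395 and q_2* = 0.304524·13.6395 = 4.1535.
Expenditure on q_2: 14·4.1535 = 58.1496; share = 0.2907.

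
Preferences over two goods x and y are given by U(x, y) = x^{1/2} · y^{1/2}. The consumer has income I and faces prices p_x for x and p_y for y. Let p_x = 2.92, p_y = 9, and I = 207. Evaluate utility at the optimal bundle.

V = 20.1896

The MRS is y/x. Set MRS = p_x/p_y.
So 0.5·p_y·y = 0.5·p_x·x; combined with the budget, a share 0.5 of income goes to x.
Demand: x*(p_x,p_y,I) = 0.5·I/p_x and y* = 0.5·I/p_y.
At p_x=2.92, p_y=9, I=207: x* = 0.5·207/2.92 = 35.4452, y* = 11.5.
Utility at the optimum: U(35.4452, 11.5) = 20.1896.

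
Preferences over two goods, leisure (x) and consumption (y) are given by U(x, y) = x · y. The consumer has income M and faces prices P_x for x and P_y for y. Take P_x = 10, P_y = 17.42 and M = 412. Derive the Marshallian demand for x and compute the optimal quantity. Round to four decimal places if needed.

Tangency: MRS = y/x = P_x/P_y.
So P_y·y = P_x·x; combined with the budget, a share 0.5 of income goes to x.
Demand: x*(P_x,P_y,M) = 0.5·M/P_x and y* = 0.5·M/P_y.
At P_x=10, P_y=17.42, M=412: x* = 0.5·412/10 = 20.6.

x* = 20.6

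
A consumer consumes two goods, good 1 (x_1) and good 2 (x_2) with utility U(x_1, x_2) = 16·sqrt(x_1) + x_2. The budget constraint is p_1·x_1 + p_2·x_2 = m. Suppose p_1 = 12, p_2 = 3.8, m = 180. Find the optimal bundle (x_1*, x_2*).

x_1* = 6.4178, x_2* = 27.1018

Set MRS = p_1/p_2: 8·x_1^(−1/2) = p_1/p_2.
Solve: √x_1 = 8·p_2/p_1, so x_1*(p_1,p_2) = (8·p_2/p_1)², and x_2* = (m − p_1·x_1*)/p_2.
Plugging in: x_1* = (8·3.8/12)² = 6.4178, x_2* = 27.1018.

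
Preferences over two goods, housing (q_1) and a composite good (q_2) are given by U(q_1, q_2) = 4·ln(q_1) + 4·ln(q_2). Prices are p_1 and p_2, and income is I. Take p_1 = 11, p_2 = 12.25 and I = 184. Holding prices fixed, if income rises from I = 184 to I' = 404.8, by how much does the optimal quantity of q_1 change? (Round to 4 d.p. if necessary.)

Tangency: MRS = q_2/q_1 = p_1/p_2.
Rearranging, p_2·q_2 = p_1·q_1. Substituting into the budget gives p_1·q_1·(1 + 1) = I.
Demand: q_1*(p_1,p_2,I) = 0.5·I/p_1 and q_2* = 0.5·I/p_2.
At p_1=11, p_2=12.25, I=184: q_1* = 0.5·184/11 = 8.3636.
At I' = 404.8: q_1* = 18.4. Change: 18.4 − 8.3636 = 10.0364.

Δq_1* = 10.0364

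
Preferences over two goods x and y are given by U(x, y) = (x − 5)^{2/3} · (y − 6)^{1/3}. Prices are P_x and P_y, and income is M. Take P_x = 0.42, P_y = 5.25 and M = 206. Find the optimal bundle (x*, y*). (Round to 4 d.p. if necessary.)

This is Cobb-Douglas in (x−5, y−6): tangency gives 2/3·P_y·(y−6) = 1/3·P_x·(x−5).
After buying the subsistence bundle (5, 6), a share 2/3 of the remaining income goes to x: x* = 5 + 2/3·(M − 5P_x − 6P_y)/P_x.
Discretionary income = 206 − 5·0.42 − 6·5.25 = 172.4; x* = 5 + 2/3·172.4/0.42 = 278.6508; y* = 6 + 1/3·172.4/5.25 = 16.946.

x* = 278.6508, y* = 16.946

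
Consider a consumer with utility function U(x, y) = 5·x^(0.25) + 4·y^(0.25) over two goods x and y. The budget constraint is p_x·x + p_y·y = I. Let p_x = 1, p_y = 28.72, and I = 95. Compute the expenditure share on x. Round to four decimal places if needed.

share on x = 0.8048

MRS = MU_x/MU_y = (5/4)·(y/x)^(0.75). Set equal to p_x/p_y.
Hence y/x = ((4/5)·p_x/p_y)^(1/(0.75)), i.e. raised to the 4/3 power.
With the ratio pinned down, the budget gives x* = I/(p_x + p_y·(y/x)) and y* = (y/x)·x*.
Numerically y/x = 0.008444, so x* = 95/(1 + 28.72·0.008444) = 76.4583 and y* = 0.008444·76.4583 = 0.6456.
Expenditure on x: 1·76.4583 = 76.4583; share = 0.8048.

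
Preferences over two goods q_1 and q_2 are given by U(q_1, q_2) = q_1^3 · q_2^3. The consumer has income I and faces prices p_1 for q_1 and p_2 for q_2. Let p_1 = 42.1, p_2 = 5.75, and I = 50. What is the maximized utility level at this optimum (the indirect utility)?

The MRS is q_2/q_1. Set MRS = p_1/p_2.
Rearranging, p_2·q_2 = p_1·q_1. Substituting into the budget gives p_1·q_1·(1 + 1) = I.
Demand: q_1*(p_1,p_2,I) = 0.5·I/p_1 and q_2* = 0.5·I/p_2.
At p_1=42.1, p_2=5.75, I=50: q_1* = 0.5·50/42.1 = 0.5938, q_2* = 4.3478.
Utility at the optimum: U(0.5938, 4.3478) = 17.2104.

V = 17.2104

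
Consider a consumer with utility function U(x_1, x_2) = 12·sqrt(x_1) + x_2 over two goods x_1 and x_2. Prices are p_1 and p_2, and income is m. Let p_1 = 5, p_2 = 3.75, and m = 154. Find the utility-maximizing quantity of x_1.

x_1* = 20.25

Thus x_1* = (6·p_2/p_1)² — independent of m — with the rest of income spent on x_2.
Plugging in: x_1* = (6·3.75/5)² = 20.25.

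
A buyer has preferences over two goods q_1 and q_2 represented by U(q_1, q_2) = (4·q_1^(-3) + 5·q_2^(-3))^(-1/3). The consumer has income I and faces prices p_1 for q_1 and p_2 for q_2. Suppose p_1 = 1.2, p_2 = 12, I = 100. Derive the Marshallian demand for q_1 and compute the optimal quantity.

q_1* = 11.9973

MRS = MU_q_1/MU_q_2 = (4/5)·(q_2/q_1)^(4). Set equal to p_1/p_2.
Hence q_2/q_1 = ((5/4)·p_1/p_2)^(1/(4)), i.e. raised to the 0.25 power.
With the ratio pinned down, the budget gives q_1* = I/(p_1 + p_2·(q_2/q_1)) and q_2* = (q_2/q_1)·q_1*.
Numerically q_2/q_1 = 0.594604, so q_1* = 100/(1.2 + 12·0.594604) = 11.9973.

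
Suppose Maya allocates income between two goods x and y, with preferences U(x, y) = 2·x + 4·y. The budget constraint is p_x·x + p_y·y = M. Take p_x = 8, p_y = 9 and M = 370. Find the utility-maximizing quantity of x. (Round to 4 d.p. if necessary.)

Perfect substitutes: compare marginal utility per dollar. 2/p_x vs 4/p_y → 0.25 vs 0.4444.
y gives more utility per dollar, so spend all income on y: y* = M/p_y, x* = 0.
Numerically: x* = 0, y* = 41.1111.

x* = 0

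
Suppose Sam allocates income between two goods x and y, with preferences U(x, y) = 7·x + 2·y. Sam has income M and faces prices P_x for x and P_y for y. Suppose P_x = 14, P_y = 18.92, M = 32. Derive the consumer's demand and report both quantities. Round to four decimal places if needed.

Perfect substitutes: compare marginal utility per dollar. 7/P_x vs 2/P_y → 0.5 vs 0.1057.
x gives more utility per dollar, so spend all income on x: x* = M/P_x, y* = 0.
Numerically: x* = 2.2857, y* = 0.

x* = 2.2857, y* = 0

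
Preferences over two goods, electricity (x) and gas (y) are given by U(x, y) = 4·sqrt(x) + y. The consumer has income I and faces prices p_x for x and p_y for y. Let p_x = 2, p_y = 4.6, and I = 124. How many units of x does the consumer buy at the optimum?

x* = 21.16

MU_x = 2/√x, MU_y = 1. Tangency: 2/√x = p_x/p_y.
Solve: √x = 2·p_y/p_x, so x*(p_x,p_y) = (2·p_y/p_x)², and y* = (I − p_x·x*)/p_y.
Plugging in: x* = (2·4.6/2)² = 21.16.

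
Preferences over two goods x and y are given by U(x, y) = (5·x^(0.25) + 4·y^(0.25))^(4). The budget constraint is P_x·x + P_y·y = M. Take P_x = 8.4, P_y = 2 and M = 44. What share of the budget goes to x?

MU_x ∝ 5·x^(-0.75), MU_y ∝ 4·y^(-0.75), so MRS = (5/4)·(y/x)^(0.75) = P_x/P_y.
Hence y/x = ((4/5)·P_x/P_y)^(1/(0.75)), i.e. raised to the 4/3 power.
With the ratio pinned down, the budget gives x* = M/(P_x + P_y·(y/x)) and y* = (y/x)·x*.
Numerically y/x = 5.032522, so x* = 44/(8.4 + 2·5.032522) = 2.3829 and y* = 5.032522·2.3829 = 11.9919.
Expenditure on x: 8.4·2.3829 = 20.0162; share = 0.4549.

share on x = 0.4549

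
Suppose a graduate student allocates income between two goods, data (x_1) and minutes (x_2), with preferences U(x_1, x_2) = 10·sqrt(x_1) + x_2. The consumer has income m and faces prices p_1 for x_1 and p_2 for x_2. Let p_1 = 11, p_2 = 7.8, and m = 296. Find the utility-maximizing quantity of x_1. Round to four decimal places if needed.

x_1* = 12.5702

MU_x_1 = 5/√x_1, MU_x_2 = 1. Tangency: 5/√x_1 = p_1/p_2.
Thus x_1* = (5·p_2/p_1)² — independent of m — with the rest of income spent on x_2.
Plugging in: x_1* = (5·7.8/11)² = 12.5702.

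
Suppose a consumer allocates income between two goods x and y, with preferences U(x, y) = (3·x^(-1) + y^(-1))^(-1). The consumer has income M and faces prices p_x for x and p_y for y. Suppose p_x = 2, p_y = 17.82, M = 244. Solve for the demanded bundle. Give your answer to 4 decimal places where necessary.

Substitute y = (y/x)·x into the budget: x* = M/(p_x + p_y·(y/x)).
Numerically y/x = 0.19342, so x* = 244/(2 + 17.82·0.19342) = 44.7975 and y* = 0.19342·44.7975 = 8.6647.

x* = 44.7975, y* = 8.6647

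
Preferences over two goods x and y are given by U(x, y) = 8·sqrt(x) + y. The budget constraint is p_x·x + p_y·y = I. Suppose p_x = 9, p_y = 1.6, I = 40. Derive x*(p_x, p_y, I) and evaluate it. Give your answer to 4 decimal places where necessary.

Utility is quasi-linear in y; the FOC for x is 4/√x = p_x/p_y.
Thus x* = (4·p_y/p_x)² — independent of I — with the rest of income spent on y.
Plugging in: x* = (4·1.6/9)² = 0.5057.

x* = 0.5057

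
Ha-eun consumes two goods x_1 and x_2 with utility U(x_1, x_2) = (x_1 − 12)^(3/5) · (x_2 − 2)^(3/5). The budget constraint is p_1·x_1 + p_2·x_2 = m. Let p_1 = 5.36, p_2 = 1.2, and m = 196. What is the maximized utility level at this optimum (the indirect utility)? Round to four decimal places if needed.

This is Cobb-Douglas in (x_1−12, x_2−2): tangency gives 0.6·p_2·(x_2−2) = 0.6·p_1·(x_1−12).
Substituting into the budget: x_1* = 12 + 0.5·(m − 12·p_1 − 2·p_2)/p_1, and x_2* = 2 + 0.5·(…)/p_2.
Discretionary income = 196 − 12·5.36 − 2·1.2 = 129.28; x_1* = 12 + 0.5·129.28/5.36 = 24.0597; x_2* = 2 + 0.5·129.28/1.2 = 55.8667.
Utility at the optimum: U(24.0597, 55.8667) = 48.7073.

V = 48.7073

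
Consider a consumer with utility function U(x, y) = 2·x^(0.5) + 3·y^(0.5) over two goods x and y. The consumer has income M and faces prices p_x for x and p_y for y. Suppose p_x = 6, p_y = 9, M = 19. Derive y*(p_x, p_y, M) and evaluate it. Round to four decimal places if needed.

MU_x ∝ 2·x^(-0.5), MU_y ∝ 3·y^(-0.5), so MRS = (2/3)·(y/x)^(0.5) = p_x/p_y.
Solve for the ratio: y/x = [(3/2)·p_x/p_y]^(2).
With the ratio pinned down, the budget gives x* = M/(p_x + p_y·(y/x)) and y* = (y/x)·x*.
Numerically y/x = 1, so x* = 19/(6 + 9·1) = 1.2667 and y* = 1·1.2667 = 1.2667.

y* = 1.2667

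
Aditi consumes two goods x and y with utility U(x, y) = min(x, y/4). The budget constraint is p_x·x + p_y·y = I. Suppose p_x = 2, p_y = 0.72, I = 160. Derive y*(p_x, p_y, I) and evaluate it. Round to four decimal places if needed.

y* = 131.1475

With perfect complements, no substitution: consume in ratio x:y = 1:4.
Budget: p_x·x + p_y·4·x = I, so (p_x + 4·p_y)·x = I.
Demand: x*(p_x,p_y,I) = I/(p_x + 4·p_y), y* = 4·I/(p_x + 4·p_y).
Here 2 + 4·0.72 = 4.88, giving y* = 131.1475.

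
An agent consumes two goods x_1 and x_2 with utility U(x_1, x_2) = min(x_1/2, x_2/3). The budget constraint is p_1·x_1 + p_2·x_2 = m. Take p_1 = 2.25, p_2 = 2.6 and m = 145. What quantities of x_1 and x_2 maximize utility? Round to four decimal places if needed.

x_1* = 23.5772, x_2* = 35.3659

With perfect complements, no substitution: consume in ratio x_1:x_2 = 2:3.
Budget: p_1·x_1 + p_2·(3/2)·x_1 = m, so (2·p_1 + 3·p_2)·x_1 = 2·m.
Demand: x_1*(p_1,p_2,m) = 2·m/(2·p_1 + 3·p_2), x_2* = 3·m/(2·p_1 + 3·p_2).
Here 2·2.25 + 3·2.6 = 12.3, giving x_1* = 23.5772 and x_2* = 35.3659.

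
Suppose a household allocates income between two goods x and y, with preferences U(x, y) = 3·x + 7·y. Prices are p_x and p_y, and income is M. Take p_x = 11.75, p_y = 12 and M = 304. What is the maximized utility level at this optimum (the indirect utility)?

Linear utility — the consumer picks whichever good has higher MU/price: 3/11.75 = 0.2553 vs 7/12 = 0.5833.
y gives more utility per dollar, so spend all income on y: y* = M/p_y, x* = 0.
Numerically: x* = 0, y* = 25.3333.
Utility at the optimum: U(0, 25.3333) = 177.3333.

V = 177.3333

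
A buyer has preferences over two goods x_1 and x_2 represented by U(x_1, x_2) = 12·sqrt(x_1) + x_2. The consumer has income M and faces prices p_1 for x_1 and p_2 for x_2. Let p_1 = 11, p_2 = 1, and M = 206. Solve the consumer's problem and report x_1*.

x_1* = 0.2975

MU_x_1 = 6/√x_1, MU_x_2 = 1. Tangency: 6/√x_1 = p_1/p_2.
Thus x_1* = (6·p_2/p_1)² — independent of M — with the rest of income spent on x_2.
Plugging in: x_1* = (6·1/11)² = 0.2975.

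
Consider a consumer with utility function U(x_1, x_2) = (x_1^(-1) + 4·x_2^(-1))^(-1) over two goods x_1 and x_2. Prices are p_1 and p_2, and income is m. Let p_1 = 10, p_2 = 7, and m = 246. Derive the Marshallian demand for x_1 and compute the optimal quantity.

x_1* = 9.202

From the CES first-order condition, (1/4)·(x_2/x_1)^(2) = p_1/p_2.
Solve for the ratio: x_2/x_1 = [4·p_1/p_2]^(0.5).
Substitute x_2 = (x_2/x_1)·x_1 into the budget: x_1* = m/(p_1 + p_2·(x_2/x_1)).
Numerically x_2/x_1 = 2.390457, so x_1* = 246/(10 + 7·2.390457) = 9.202.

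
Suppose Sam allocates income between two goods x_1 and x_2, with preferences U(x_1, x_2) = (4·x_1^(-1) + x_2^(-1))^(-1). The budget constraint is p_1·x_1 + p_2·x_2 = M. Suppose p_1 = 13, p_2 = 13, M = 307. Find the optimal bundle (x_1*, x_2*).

x_1* = 15.7436, x_2* = 7.8718

MRS = MU_x_1/MU_x_2 = 4·(x_2/x_1)^(2). Set equal to p_1/p_2.
Hence x_2/x_1 = ((1/4)·p_1/p_2)^(1/(2)), i.e. raised to the 0.5 power.
Substitute x_2 = (x_2/x_1)·x_1 into the budget: x_1* = M/(p_1 + p_2·(x_2/x_1)).
Numerically x_2/x_1 = 0.5, so x_1* = 307/(13 + 13·0.5) = 15.7436 and x_2* = 0.5·15.7436 = 7.8718.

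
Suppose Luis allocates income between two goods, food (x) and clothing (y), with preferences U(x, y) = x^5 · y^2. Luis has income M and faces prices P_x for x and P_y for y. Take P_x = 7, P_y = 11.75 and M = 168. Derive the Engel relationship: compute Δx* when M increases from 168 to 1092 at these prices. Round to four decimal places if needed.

Δx* = 94.2857

Tangency: MRS = (5/2)·y/x = P_x/P_y.
So 5·P_y·y = 2·P_x·x; combined with the budget, a share 5/7 of income goes to x.
Demand: x*(P_x,P_y,M) = 5/7·M/P_x and y* = 2/7·M/P_y.
At P_x=7, P_y=11.75, M=168: x* = 5/7·168/7 = 17.1429.
At M' = 1092: x* = 111.4286. Change: 111.4286 − 17.1429 = 94.2857.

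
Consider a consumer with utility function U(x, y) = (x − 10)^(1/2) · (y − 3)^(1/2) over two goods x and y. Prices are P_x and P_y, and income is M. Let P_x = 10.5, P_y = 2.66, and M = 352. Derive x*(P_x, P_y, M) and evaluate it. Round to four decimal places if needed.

x* = 21.3819

This is Cobb-Douglas in (x−10, y−3): tangency gives 0.5·P_y·(y−3) = 0.5·P_x·(x−10).
Substituting into the budget: x* = 10 + 0.5·(M − 10·P_x − 3·P_y)/P_x, and y* = 3 + 0.5·(…)/P_y.
Discretionary income = 352 − 10·10.5 − 3·2.66 = 239.02; x* = 10 + 0.5·239.02/10.5 = 21.3819.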